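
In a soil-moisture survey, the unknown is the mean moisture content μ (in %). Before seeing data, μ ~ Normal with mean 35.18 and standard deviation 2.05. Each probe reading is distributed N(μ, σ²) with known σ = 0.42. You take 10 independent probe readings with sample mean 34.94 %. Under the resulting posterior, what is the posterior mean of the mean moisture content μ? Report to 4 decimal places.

For Normal data with known variance σ², a Normal(μ₀, σ₀²) prior on μ is conjugate. Posterior precision = 1/σ₀² + n/σ²; posterior mean is the precision-weighted average of μ₀ and x̄.
n·x̄ = 10·34.94 = 349.4.
σ₀² = 2.05² = 4.2025, σ² = 0.42² = 0.1764; σ² + n·σ₀² = 0.1764 + 10·4.2025 = 42.2014.
Posterior mean = (μ₀/σ₀² + n·x̄/σ²)/(1/σ₀² + n/σ²) = (σ²·μ₀ + σ₀²·n·x̄)/(σ² + n·σ₀²) = (0.1764·35.18 + 4.2025·349.4)/42.2014 = 1474.559252/42.2014 = 34.9410.

34.9410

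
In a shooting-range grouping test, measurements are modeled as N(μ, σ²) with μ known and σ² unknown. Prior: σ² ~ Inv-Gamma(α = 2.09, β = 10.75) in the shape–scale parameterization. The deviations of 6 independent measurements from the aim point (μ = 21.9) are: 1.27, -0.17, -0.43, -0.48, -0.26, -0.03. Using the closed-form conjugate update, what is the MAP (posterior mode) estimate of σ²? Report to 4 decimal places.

1.9397

With known mean μ and an Inverse-Gamma(α, β) prior on σ², the Normal likelihood is conjugate: posterior is Inv-Gamma(α + n/2, β + Σ(xᵢ−μ)²/2).
Σ(xᵢ−μ)² = (1.27)² + (-0.17)² + (-0.43)² + (-0.48)² + (-0.26)² + (-0.03)² = 2.1256.
Posterior: Inv-Gamma(2.09 + 6/2, 10.75 + 2.1256/2) = Inv-Gamma(5.09, 11.81280).
Mode = β/(α+1) = 11.81280/6.09 = 1.9397.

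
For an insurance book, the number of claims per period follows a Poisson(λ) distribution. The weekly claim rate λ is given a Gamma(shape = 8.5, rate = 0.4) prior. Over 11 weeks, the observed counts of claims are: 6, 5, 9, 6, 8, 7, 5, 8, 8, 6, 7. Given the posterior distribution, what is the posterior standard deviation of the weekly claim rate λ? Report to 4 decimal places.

0.8016

With a Gamma(shape α, rate β) prior, the Poisson likelihood is conjugate: the posterior is Gamma(α + ΣXᵢ, β + n).
Sum of counts S = 75 over n = 11 weeks.
Posterior: Gamma(α+S, β+n) = Gamma(8.5+75, 0.4+11) = Gamma(83.5, 11.4).
SD = √α/β = √83.5/11.4 = 0.8016.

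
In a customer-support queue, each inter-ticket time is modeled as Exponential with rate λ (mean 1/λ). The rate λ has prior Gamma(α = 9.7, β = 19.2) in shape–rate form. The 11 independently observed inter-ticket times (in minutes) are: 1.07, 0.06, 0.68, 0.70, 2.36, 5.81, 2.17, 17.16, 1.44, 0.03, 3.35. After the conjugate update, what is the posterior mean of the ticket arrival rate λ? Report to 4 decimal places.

With a Gamma(shape α, rate β) prior on the exponential rate λ, the posterior after n observations with total T = Σxᵢ is Gamma(α+n, β+T).
Sum of observations T = 34.83 minutes; n = 11.
Posterior: Gamma(9.7+11, 19.2+34.83) = Gamma(20.7, 54.03).
Posterior mean of λ = α/β = 20.7/54.03 = 0.3831.

0.3831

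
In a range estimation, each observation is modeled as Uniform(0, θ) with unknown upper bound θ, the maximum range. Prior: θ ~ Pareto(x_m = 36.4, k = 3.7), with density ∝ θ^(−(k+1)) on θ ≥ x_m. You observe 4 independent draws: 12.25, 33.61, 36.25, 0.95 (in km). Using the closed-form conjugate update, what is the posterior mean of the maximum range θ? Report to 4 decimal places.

A Pareto(scale x_m, shape k) prior on the upper bound θ of Uniform(0, θ) is conjugate: posterior is Pareto(max(x_m, max xᵢ), k + n).
Sample maximum = 36.25; prior scale x_m = 36.4 → posterior scale = max = 36.40.
Posterior shape = 3.7 + 4 = 7.7.
E[θ|data] = k·x_m/(k−1) = 7.7·36.40/6.7 = 41.8328.

41.8328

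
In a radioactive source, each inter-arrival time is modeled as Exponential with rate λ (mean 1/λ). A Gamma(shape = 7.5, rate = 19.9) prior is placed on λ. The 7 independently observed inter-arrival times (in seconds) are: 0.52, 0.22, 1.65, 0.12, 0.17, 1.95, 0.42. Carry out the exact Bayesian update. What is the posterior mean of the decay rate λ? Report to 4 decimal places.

With a Gamma(shape α, rate β) prior on the exponential rate λ, the posterior after n observations with total T = Σxᵢ is Gamma(α+n, β+T).
Sum of observations T = 5.05 seconds; n = 7.
Posterior: Gamma(7.5+7, 19.9+5.05) = Gamma(14.5, 24.95).
Posterior mean of λ = α/β = 14.5/24.95 = 0.5812.

0.5812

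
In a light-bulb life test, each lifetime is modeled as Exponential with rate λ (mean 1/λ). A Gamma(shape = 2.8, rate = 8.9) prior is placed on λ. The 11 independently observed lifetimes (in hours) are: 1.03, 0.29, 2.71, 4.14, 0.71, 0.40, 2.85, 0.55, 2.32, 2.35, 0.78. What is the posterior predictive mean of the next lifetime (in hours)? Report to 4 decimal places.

With a Gamma(shape α, rate β) prior on the exponential rate λ, the posterior after n observations with total T = Σxᵢ is Gamma(α+n, β+T).
Sum of observations T = 18.13 hours; n = 11.
Posterior: Gamma(2.8+11, 8.9+18.13) = Gamma(13.8, 27.03).
The predictive distribution for the next observation is Lomax; its mean is β/(α−1) = 27.03/12.8 = 2.1117.

2.1117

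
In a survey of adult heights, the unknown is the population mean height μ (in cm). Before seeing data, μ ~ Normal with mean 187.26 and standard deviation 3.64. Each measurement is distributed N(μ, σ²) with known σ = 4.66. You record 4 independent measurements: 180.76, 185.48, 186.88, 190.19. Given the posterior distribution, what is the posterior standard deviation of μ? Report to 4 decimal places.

1.9624

For Normal data with known variance σ², a Normal(μ₀, σ₀²) prior on μ is conjugate. Posterior precision = 1/σ₀² + n/σ²; posterior mean is the precision-weighted average of μ₀ and x̄.
σ₀² = 3.64² = 13.2496, σ² = 4.66² = 21.7156; σ² + n·σ₀² = 21.7156 + 4·13.2496 = 74.714.
Posterior precision = 1/σ₀² + n/σ² = 1/13.2496 + 4/21.7156 = (σ² + n·σ₀²)/(σ₀²σ²) = 74.714/(13.2496·21.7156); posterior variance σₙ² = σ₀²σ²/(σ² + n·σ₀²) = 13.2496·21.7156/74.714 = 3.850992.
Posterior SD = √σₙ² = √(13.2496·21.7156/74.714) = 1.9624.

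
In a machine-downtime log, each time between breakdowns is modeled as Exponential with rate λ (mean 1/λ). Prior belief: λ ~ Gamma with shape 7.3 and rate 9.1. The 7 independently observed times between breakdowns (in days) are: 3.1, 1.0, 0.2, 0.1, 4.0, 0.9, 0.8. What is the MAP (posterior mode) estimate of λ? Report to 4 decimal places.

With a Gamma(shape α, rate β) prior on the exponential rate λ, the posterior after n observations with total T = Σxᵢ is Gamma(α+n, β+T).
Sum of observations T = 10.1 days; n = 7.
Posterior: Gamma(7.3+7, 9.1+10.1) = Gamma(14.3, 19.2).
Mode = (α−1)/β = 0.6927.

0.6927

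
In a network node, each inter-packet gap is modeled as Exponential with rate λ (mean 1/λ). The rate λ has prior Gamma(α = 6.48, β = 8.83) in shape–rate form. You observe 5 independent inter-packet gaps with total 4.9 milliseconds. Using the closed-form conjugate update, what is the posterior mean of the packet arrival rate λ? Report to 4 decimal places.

With a Gamma(shape α, rate β) prior on the exponential rate λ, the posterior after n observations with total T = Σxᵢ is Gamma(α+n, β+T).
Posterior: Gamma(6.48+5, 8.83+4.9) = Gamma(11.48, 13.73).
Posterior mean of λ = α/β = 11.48/13.73 = 0.8361.

0.8361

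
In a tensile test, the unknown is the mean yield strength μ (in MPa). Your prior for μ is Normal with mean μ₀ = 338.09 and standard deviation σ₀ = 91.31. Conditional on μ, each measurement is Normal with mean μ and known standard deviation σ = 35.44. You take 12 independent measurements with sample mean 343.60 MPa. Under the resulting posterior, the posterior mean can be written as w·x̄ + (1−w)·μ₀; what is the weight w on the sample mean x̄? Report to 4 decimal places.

0.9876

For Normal data with known variance σ², a Normal(μ₀, σ₀²) prior on μ is conjugate. Posterior precision = 1/σ₀² + n/σ²; posterior mean is the precision-weighted average of μ₀ and x̄.
σ₀² = 91.31² = 8337.5161, σ² = 35.44² = 1255.9936. Prior precision 1/σ₀² = 1/8337.5161; data precision n/σ² = 12/1255.9936.
w = (n/σ²)/(1/σ₀² + n/σ²) = n·σ₀²/(σ² + n·σ₀²) = 12·8337.5161/(1255.9936 + 12·8337.5161) = 100050.1932/101306.1868 = 0.9876.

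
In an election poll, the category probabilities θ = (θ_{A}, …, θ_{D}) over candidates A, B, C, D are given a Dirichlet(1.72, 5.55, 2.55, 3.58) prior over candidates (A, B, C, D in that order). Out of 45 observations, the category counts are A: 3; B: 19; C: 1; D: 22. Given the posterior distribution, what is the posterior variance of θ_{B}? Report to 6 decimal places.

0.004102

The Dirichlet prior is conjugate to the Multinomial likelihood: each posterior αⱼ = prior αⱼ + observed count nⱼ.
Posterior concentration: (4.72, 24.55, 3.55, 25.58), total = 58.40.
Var[θ_j] = α_j(Σα−α_j)/((Σα)²(Σα+1)) = 24.55·33.85/(58.40²·59.40) = 0.004102.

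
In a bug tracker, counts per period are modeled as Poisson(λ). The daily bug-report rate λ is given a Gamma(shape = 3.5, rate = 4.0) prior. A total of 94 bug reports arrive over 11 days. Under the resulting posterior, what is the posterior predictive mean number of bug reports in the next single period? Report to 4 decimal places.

With a Gamma(shape α, rate β) prior, the Poisson likelihood is conjugate: the posterior is Gamma(α + ΣXᵢ, β + n).
Posterior: Gamma(α+S, β+n) = Gamma(3.5+94, 4.0+11) = Gamma(97.5, 15.0).
The predictive distribution for one future period is NegBinom with mean α/β = 6.5000.

6.5000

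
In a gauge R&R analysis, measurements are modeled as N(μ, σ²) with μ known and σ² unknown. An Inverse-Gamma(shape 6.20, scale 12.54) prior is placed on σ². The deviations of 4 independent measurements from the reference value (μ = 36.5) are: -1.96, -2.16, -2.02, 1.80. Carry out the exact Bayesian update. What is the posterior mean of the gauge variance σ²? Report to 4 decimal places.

With known mean μ and an Inverse-Gamma(α, β) prior on σ², the Normal likelihood is conjugate: posterior is Inv-Gamma(α + n/2, β + Σ(xᵢ−μ)²/2).
Σ(xᵢ−μ)² = (-1.96)² + (-2.16)² + (-2.02)² + (1.80)² = 15.8276.
Posterior: Inv-Gamma(6.20 + 4/2, 12.54 + 15.8276/2) = Inv-Gamma(8.20, 20.45380).
E[σ²|data] = β/(α−1) = 20.45380/7.20 = 2.8408.

2.8408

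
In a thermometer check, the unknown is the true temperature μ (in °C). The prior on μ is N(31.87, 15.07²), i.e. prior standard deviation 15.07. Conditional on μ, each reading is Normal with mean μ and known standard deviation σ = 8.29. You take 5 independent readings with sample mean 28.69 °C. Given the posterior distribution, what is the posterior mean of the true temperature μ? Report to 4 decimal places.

For Normal data with known variance σ², a Normal(μ₀, σ₀²) prior on μ is conjugate. Posterior precision = 1/σ₀² + n/σ²; posterior mean is the precision-weighted average of μ₀ and x̄.
n·x̄ = 5·28.69 = 143.45.
σ₀² = 15.07² = 227.1049, σ² = 8.29² = 68.7241; σ² + n·σ₀² = 68.7241 + 5·227.1049 = 1204.2486.
Posterior mean = (μ₀/σ₀² + n·x̄/σ²)/(1/σ₀² + n/σ²) = (σ²·μ₀ + σ₀²·n·x̄)/(σ² + n·σ₀²) = (68.7241·31.87 + 227.1049·143.45)/1204.2486 = 34768.434972/1204.2486 = 28.8715.

28.8715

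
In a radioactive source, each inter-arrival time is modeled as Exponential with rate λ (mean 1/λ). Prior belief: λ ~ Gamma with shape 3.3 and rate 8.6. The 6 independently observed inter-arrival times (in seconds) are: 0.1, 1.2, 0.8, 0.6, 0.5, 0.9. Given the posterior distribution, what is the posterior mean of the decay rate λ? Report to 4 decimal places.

0.7323

With a Gamma(shape α, rate β) prior on the exponential rate λ, the posterior after n observations with total T = Σxᵢ is Gamma(α+n, β+T).
Sum of observations T = 4.1 seconds; n = 6.
Posterior: Gamma(3.3+6, 8.6+4.1) = Gamma(9.3, 12.7).
Posterior mean of λ = α/β = 9.3/12.7 = 0.7323.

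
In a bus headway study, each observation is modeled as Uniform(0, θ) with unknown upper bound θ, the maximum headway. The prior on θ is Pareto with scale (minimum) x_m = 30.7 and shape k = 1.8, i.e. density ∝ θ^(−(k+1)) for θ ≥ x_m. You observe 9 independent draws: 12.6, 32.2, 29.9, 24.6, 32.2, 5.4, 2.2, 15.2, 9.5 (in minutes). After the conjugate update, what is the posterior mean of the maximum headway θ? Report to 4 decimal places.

A Pareto(scale x_m, shape k) prior on the upper bound θ of Uniform(0, θ) is conjugate: posterior is Pareto(max(x_m, max xᵢ), k + n).
Sample maximum = 32.2; prior scale x_m = 30.7 → posterior scale = max = 32.2.
Posterior shape = 1.8 + 9 = 10.8.
E[θ|data] = k·x_m/(k−1) = 10.8·32.2/9.8 = 35.4857.

35.4857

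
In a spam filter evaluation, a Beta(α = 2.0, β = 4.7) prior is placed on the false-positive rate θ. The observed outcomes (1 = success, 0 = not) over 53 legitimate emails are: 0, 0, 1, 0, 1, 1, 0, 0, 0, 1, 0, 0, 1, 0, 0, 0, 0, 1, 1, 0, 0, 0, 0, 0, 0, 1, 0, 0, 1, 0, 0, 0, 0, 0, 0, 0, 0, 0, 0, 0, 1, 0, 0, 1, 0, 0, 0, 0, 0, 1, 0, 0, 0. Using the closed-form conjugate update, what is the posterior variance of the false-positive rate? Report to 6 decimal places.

0.002957

The Beta prior is conjugate to a Binomial/Bernoulli likelihood; the update adds successes to α and failures to β.
Posterior: Beta(α+k, β+n−k) = Beta(2.0+12, 4.7+41) = Beta(14.0, 45.7).
Var = αβ/((α+β)²(α+β+1)) = 14.0·45.7/(59.7²·60.7) = 0.002957.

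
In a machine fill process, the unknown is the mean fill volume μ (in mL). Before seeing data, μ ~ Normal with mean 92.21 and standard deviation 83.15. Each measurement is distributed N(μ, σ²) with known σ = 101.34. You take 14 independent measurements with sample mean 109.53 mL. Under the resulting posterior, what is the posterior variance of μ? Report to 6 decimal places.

For Normal data with known variance σ², a Normal(μ₀, σ₀²) prior on μ is conjugate. Posterior precision = 1/σ₀² + n/σ²; posterior mean is the precision-weighted average of μ₀ and x̄.
σ₀² = 83.15² = 6913.9225, σ² = 101.34² = 10269.7956; σ² + n·σ₀² = 10269.7956 + 14·6913.9225 = 107064.7106.
Posterior precision = 1/σ₀² + n/σ² = 1/6913.9225 + 14/10269.7956 = (σ² + n·σ₀²)/(σ₀²σ²) = 107064.7106/(6913.9225·10269.7956); posterior variance σₙ² = σ₀²σ²/(σ² + n·σ₀²) = 6913.9225·10269.7956/107064.7106 = 663.193040.

663.193040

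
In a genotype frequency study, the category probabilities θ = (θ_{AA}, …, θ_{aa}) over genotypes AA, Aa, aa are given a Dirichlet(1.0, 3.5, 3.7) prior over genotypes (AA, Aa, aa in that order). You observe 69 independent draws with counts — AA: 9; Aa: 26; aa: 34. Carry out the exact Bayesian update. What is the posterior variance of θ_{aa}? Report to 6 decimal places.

0.003195

The Dirichlet prior is conjugate to the Multinomial likelihood: each posterior αⱼ = prior αⱼ + observed count nⱼ.
Posterior concentration: (10.0, 29.5, 37.7), total = 77.2.
Var[θ_j] = α_j(Σα−α_j)/((Σα)²(Σα+1)) = 37.7·39.5/(77.2²·78.2) = 0.003195.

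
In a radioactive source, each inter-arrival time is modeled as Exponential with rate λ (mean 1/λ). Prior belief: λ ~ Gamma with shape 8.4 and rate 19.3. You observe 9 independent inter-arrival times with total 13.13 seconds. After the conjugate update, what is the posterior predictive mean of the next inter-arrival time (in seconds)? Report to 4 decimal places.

1.9774

With a Gamma(shape α, rate β) prior on the exponential rate λ, the posterior after n observations with total T = Σxᵢ is Gamma(α+n, β+T).
Posterior: Gamma(8.4+9, 19.3+13.13) = Gamma(17.4, 32.43).
The predictive distribution for the next observation is Lomax; its mean is β/(α−1) = 32.43/16.4 = 1.9774.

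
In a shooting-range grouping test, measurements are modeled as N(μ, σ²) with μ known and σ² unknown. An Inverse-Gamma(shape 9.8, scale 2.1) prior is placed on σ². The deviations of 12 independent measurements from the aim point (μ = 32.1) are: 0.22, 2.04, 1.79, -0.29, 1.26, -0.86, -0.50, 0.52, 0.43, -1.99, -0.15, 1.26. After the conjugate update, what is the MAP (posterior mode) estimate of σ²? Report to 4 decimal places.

With known mean μ and an Inverse-Gamma(α, β) prior on σ², the Normal likelihood is conjugate: posterior is Inv-Gamma(α + n/2, β + Σ(xᵢ−μ)²/2).
Σ(xᵢ−μ)² = (0.22)² + (2.04)² + (1.79)² + (-0.29)² + (1.26)² + (-0.86)² + (-0.50)² + (0.52)² + (0.43)² + (-1.99)² + (-0.15)² + (1.26)² = 16.1009.
Posterior: Inv-Gamma(9.8 + 12/2, 2.1 + 16.1009/2) = Inv-Gamma(15.80, 10.15045).
Mode = β/(α+1) = 10.15045/16.80 = 0.6042.

0.6042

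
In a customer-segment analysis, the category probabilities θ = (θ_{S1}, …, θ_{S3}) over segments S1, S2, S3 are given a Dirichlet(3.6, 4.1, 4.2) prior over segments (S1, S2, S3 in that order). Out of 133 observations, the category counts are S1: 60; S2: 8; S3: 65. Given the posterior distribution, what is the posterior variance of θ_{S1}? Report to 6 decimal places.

The Dirichlet prior is conjugate to the Multinomial likelihood: each posterior αⱼ = prior αⱼ + observed count nⱼ.
Posterior concentration: (63.6, 12.1, 69.2), total = 144.9.
Var[θ_j] = α_j(Σα−α_j)/((Σα)²(Σα+1)) = 63.6·81.3/(144.9²·145.9) = 0.001688.

0.001688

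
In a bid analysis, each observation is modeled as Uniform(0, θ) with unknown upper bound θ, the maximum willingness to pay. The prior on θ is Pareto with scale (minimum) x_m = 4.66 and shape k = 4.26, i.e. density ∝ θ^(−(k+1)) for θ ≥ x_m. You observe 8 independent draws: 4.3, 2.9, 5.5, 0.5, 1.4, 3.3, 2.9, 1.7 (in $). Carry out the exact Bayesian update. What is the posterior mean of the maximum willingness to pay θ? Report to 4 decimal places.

5.9885

A Pareto(scale x_m, shape k) prior on the upper bound θ of Uniform(0, θ) is conjugate: posterior is Pareto(max(x_m, max xᵢ), k + n).
Sample maximum = 5.5; prior scale x_m = 4.66 → posterior scale = max = 5.50.
Posterior shape = 4.26 + 8 = 12.26.
E[θ|data] = k·x_m/(k−1) = 12.26·5.50/11.26 = 5.9885.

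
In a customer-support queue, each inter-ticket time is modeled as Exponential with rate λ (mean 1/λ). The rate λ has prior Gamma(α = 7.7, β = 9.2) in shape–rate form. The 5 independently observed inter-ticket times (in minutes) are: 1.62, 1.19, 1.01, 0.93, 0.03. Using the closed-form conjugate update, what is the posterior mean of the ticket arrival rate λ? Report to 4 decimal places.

With a Gamma(shape α, rate β) prior on the exponential rate λ, the posterior after n observations with total T = Σxᵢ is Gamma(α+n, β+T).
Sum of observations T = 4.78 minutes; n = 5.
Posterior: Gamma(7.7+5, 9.2+4.78) = Gamma(12.7, 13.98).
Posterior mean of λ = α/β = 12.7/13.98 = 0.9084.

0.9084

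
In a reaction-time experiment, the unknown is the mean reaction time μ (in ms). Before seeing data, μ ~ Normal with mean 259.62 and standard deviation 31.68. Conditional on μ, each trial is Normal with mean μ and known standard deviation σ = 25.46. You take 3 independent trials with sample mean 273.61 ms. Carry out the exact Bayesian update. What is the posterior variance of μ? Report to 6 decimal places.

For Normal data with known variance σ², a Normal(μ₀, σ₀²) prior on μ is conjugate. Posterior precision = 1/σ₀² + n/σ²; posterior mean is the precision-weighted average of μ₀ and x̄.
σ₀² = 31.68² = 1003.6224, σ² = 25.46² = 648.2116; σ² + n·σ₀² = 648.2116 + 3·1003.6224 = 3659.0788.
Posterior precision = 1/σ₀² + n/σ² = 1/1003.6224 + 3/648.2116 = (σ² + n·σ₀²)/(σ₀²σ²) = 3659.0788/(1003.6224·648.2116); posterior variance σₙ² = σ₀²σ²/(σ² + n·σ₀²) = 1003.6224·648.2116/3659.0788 = 177.793296.

177.793296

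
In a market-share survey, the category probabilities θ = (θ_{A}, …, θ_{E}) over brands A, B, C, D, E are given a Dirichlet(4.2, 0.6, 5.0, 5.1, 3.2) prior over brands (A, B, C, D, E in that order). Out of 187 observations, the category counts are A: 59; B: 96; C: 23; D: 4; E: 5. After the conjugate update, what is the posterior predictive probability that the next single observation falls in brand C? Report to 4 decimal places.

0.1365

The Dirichlet prior is conjugate to the Multinomial likelihood: each posterior αⱼ = prior αⱼ + observed count nⱼ.
Posterior concentration: (63.2, 96.6, 28.0, 9.1, 8.2), total = 205.1.
P(next = C | data) = α_{C}/Σα = 0.1365.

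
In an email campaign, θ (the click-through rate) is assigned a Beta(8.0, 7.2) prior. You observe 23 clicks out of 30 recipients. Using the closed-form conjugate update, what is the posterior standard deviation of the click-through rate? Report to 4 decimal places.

The Beta prior is conjugate to a Binomial/Bernoulli likelihood; the update adds successes to α and failures to β.
Posterior: Beta(α+k, β+n−k) = Beta(8.0+23, 7.2+7) = Beta(31.0, 14.2).
Var = αβ/((α+β)²(α+β+1)) = 31.0·14.2/(45.2²·46.2) = 0.00466371; SD = √0.00466371 = 0.0683.

0.0683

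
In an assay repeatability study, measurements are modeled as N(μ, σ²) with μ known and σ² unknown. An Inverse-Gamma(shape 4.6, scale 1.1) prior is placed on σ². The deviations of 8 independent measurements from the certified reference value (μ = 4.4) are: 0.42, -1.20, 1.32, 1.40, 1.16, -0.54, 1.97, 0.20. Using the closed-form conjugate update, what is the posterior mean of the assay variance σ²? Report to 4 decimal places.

0.8603

With known mean μ and an Inverse-Gamma(α, β) prior on σ², the Normal likelihood is conjugate: posterior is Inv-Gamma(α + n/2, β + Σ(xᵢ−μ)²/2).
Σ(xᵢ−μ)² = (0.42)² + (-1.20)² + (1.32)² + (1.40)² + (1.16)² + (-0.54)² + (1.97)² + (0.20)² = 10.8769.
Posterior: Inv-Gamma(4.6 + 8/2, 1.1 + 10.8769/2) = Inv-Gamma(8.60, 6.53845).
E[σ²|data] = β/(α−1) = 6.53845/7.60 = 0.8603.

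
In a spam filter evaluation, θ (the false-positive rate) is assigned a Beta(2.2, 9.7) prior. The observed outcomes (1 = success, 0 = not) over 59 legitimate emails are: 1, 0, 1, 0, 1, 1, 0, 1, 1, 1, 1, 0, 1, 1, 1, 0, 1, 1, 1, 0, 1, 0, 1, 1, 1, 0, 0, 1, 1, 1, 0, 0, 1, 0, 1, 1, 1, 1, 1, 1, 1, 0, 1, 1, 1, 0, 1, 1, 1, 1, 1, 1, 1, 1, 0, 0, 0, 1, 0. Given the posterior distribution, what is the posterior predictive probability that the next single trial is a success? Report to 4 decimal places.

The Beta prior is conjugate to a Binomial/Bernoulli likelihood; the update adds successes to α and failures to β.
Posterior: Beta(α+k, β+n−k) = Beta(2.2+41, 9.7+18) = Beta(43.2, 27.7).
For a single future Bernoulli trial, P(success | data) = α/(α+β) = 0.6093.

0.6093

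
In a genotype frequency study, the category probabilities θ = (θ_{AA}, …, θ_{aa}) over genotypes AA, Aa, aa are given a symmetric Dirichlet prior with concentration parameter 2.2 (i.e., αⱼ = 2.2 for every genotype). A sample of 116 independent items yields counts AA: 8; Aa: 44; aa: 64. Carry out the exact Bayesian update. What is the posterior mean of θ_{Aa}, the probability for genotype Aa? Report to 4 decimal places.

The Dirichlet prior is conjugate to the Multinomial likelihood: each posterior αⱼ = prior αⱼ + observed count nⱼ.
Posterior concentration: (10.2, 46.2, 66.2), total = 122.6.
E[θ_{Aa}|data] = α_{Aa}/Σα = 46.2/122.6 = 0.3768.

0.3768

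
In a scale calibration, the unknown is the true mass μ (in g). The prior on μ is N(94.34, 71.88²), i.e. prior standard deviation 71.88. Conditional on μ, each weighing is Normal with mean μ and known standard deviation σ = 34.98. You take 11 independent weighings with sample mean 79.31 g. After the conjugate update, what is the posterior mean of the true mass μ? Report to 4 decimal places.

For Normal data with known variance σ², a Normal(μ₀, σ₀²) prior on μ is conjugate. Posterior precision = 1/σ₀² + n/σ²; posterior mean is the precision-weighted average of μ₀ and x̄.
n·x̄ = 11·79.31 = 872.41.
σ₀² = 71.88² = 5166.7344, σ² = 34.98² = 1223.6004; σ² + n·σ₀² = 1223.6004 + 11·5166.7344 = 58057.6788.
Posterior mean = (μ₀/σ₀² + n·x̄/σ²)/(1/σ₀² + n/σ²) = (σ²·μ₀ + σ₀²·n·x̄)/(σ² + n·σ₀²) = (1223.6004·94.34 + 5166.7344·872.41)/58057.6788 = 4622945.21964/58057.6788 = 79.6268.

79.6268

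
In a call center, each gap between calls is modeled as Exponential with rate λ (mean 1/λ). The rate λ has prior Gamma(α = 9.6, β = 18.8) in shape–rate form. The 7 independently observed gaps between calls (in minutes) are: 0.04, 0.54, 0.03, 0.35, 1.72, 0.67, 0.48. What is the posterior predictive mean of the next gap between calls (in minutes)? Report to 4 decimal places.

With a Gamma(shape α, rate β) prior on the exponential rate λ, the posterior after n observations with total T = Σxᵢ is Gamma(α+n, β+T).
Sum of observations T = 3.83 minutes; n = 7.
Posterior: Gamma(9.6+7, 18.8+3.83) = Gamma(16.6, 22.63).
The predictive distribution for the next observation is Lomax; its mean is β/(α−1) = 22.63/15.6 = 1.4506.

1.4506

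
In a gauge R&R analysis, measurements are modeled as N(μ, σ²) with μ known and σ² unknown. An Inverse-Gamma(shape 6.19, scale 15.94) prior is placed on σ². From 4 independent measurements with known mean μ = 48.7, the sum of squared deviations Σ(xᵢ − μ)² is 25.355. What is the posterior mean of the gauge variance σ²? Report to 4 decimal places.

3.9802

With known mean μ and an Inverse-Gamma(α, β) prior on σ², the Normal likelihood is conjugate: posterior is Inv-Gamma(α + n/2, β + Σ(xᵢ−μ)²/2).
Posterior: Inv-Gamma(6.19 + 4/2, 15.94 + 25.355/2) = Inv-Gamma(8.19, 28.6175).
E[σ²|data] = β/(α−1) = 28.6175/7.19 = 3.9802.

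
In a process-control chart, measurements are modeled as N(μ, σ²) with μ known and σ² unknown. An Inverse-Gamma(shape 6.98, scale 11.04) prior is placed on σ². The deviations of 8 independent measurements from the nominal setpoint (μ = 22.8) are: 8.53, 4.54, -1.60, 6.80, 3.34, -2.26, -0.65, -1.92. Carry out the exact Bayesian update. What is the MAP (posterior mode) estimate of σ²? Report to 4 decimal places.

7.7055

With known mean μ and an Inverse-Gamma(α, β) prior on σ², the Normal likelihood is conjugate: posterior is Inv-Gamma(α + n/2, β + Σ(xᵢ−μ)²/2).
Σ(xᵢ−μ)² = (8.53)² + (4.54)² + (-1.60)² + (6.80)² + (3.34)² + (-2.26)² + (-0.65)² + (-1.92)² = 162.5446.
Posterior: Inv-Gamma(6.98 + 8/2, 11.04 + 162.5446/2) = Inv-Gamma(10.98, 92.31230).
Mode = β/(α+1) = 92.31230/11.98 = 7.7055.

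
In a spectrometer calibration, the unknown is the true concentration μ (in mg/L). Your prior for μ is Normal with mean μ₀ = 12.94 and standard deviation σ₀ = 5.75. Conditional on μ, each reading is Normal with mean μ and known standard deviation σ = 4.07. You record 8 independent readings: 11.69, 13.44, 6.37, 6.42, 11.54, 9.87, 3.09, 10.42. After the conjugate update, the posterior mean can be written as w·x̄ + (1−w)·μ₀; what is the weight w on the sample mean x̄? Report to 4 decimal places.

0.9411

For Normal data with known variance σ², a Normal(μ₀, σ₀²) prior on μ is conjugate. Posterior precision = 1/σ₀² + n/σ²; posterior mean is the precision-weighted average of μ₀ and x̄.
σ₀² = 5.75² = 33.0625, σ² = 4.07² = 16.5649. Prior precision 1/σ₀² = 1/33.0625; data precision n/σ² = 8/16.5649.
w = (n/σ²)/(1/σ₀² + n/σ²) = n·σ₀²/(σ² + n·σ₀²) = 8·33.0625/(16.5649 + 8·33.0625) = 264.5/281.0649 = 0.9411.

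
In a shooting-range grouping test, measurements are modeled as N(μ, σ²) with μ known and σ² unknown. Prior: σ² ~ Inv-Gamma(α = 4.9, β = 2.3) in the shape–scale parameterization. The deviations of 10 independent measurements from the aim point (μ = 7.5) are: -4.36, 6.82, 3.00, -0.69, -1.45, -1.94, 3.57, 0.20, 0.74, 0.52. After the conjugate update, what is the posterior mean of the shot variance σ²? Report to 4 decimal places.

With known mean μ and an Inverse-Gamma(α, β) prior on σ², the Normal likelihood is conjugate: posterior is Inv-Gamma(α + n/2, β + Σ(xᵢ−μ)²/2).
Σ(xᵢ−μ)² = (-4.36)² + (6.82)² + (3.00)² + (-0.69)² + (-1.45)² + (-1.94)² + (3.57)² + (0.20)² + (0.74)² + (0.52)² = 94.4671.
Posterior: Inv-Gamma(4.9 + 10/2, 2.3 + 94.4671/2) = Inv-Gamma(9.90, 49.53355).
E[σ²|data] = β/(α−1) = 49.53355/8.90 = 5.5656.

5.5656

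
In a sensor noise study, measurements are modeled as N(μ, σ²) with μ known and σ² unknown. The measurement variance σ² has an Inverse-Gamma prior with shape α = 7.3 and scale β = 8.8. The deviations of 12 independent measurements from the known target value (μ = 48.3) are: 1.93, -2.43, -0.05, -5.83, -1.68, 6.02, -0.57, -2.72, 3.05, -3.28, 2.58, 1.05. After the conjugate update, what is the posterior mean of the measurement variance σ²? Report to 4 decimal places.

5.5214

With known mean μ and an Inverse-Gamma(α, β) prior on σ², the Normal likelihood is conjugate: posterior is Inv-Gamma(α + n/2, β + Σ(xᵢ−μ)²/2).
Σ(xᵢ−μ)² = (1.93)² + (-2.43)² + (-0.05)² + (-5.83)² + (-1.68)² + (6.02)² + (-0.57)² + (-2.72)² + (3.05)² + (-3.28)² + (2.58)² + (1.05)² = 118.2271.
Posterior: Inv-Gamma(7.3 + 12/2, 8.8 + 118.2271/2) = Inv-Gamma(13.30, 67.91355).
E[σ²|data] = β/(α−1) = 67.91355/12.30 = 5.5214.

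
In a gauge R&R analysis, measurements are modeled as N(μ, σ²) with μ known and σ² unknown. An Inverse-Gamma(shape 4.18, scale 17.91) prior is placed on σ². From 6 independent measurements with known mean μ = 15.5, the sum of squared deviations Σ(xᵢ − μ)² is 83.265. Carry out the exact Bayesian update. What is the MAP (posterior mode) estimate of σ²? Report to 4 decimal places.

7.2790

With known mean μ and an Inverse-Gamma(α, β) prior on σ², the Normal likelihood is conjugate: posterior is Inv-Gamma(α + n/2, β + Σ(xᵢ−μ)²/2).
Posterior: Inv-Gamma(4.18 + 6/2, 17.91 + 83.265/2) = Inv-Gamma(7.18, 59.5425).
Mode = β/(α+1) = 59.5425/8.18 = 7.2790.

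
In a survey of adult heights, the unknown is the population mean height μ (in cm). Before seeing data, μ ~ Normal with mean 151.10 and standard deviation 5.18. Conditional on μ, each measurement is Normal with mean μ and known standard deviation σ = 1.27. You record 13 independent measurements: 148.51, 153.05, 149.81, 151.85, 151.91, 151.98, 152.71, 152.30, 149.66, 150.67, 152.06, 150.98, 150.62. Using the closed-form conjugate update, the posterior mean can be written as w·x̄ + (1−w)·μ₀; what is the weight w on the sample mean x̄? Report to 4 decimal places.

0.9954

For Normal data with known variance σ², a Normal(μ₀, σ₀²) prior on μ is conjugate. Posterior precision = 1/σ₀² + n/σ²; posterior mean is the precision-weighted average of μ₀ and x̄.
σ₀² = 5.18² = 26.8324, σ² = 1.27² = 1.6129. Prior precision 1/σ₀² = 1/26.8324; data precision n/σ² = 13/1.6129.
w = (n/σ²)/(1/σ₀² + n/σ²) = n·σ₀²/(σ² + n·σ₀²) = 13·26.8324/(1.6129 + 13·26.8324) = 348.8212/350.4341 = 0.9954.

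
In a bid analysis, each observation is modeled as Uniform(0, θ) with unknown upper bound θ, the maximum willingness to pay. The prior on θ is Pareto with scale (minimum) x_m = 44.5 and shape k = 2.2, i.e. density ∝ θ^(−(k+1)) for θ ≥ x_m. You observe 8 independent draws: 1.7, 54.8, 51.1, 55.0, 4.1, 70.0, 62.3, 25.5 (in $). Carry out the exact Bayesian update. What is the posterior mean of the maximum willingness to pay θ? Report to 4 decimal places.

77.6087

A Pareto(scale x_m, shape k) prior on the upper bound θ of Uniform(0, θ) is conjugate: posterior is Pareto(max(x_m, max xᵢ), k + n).
Sample maximum = 70.0; prior scale x_m = 44.5 → posterior scale = max = 70.0.
Posterior shape = 2.2 + 8 = 10.2.
E[θ|data] = k·x_m/(k−1) = 10.2·70.0/9.2 = 77.6087.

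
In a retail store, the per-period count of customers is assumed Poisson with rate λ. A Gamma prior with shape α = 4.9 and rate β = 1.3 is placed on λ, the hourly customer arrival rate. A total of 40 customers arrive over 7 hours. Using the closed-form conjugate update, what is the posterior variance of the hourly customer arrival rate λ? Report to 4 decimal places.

With a Gamma(shape α, rate β) prior, the Poisson likelihood is conjugate: the posterior is Gamma(α + ΣXᵢ, β + n).
Posterior: Gamma(α+S, β+n) = Gamma(4.9+40, 1.3+7) = Gamma(44.9, 8.3).
Var = α/β² = 44.9/8.3² = 0.6518.

0.6518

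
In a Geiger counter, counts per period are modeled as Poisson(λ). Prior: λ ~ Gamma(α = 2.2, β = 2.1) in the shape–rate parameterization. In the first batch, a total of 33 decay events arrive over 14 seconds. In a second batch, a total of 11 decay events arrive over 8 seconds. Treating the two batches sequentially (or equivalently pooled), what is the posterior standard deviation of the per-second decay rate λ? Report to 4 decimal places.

0.2820

With a Gamma(shape α, rate β) prior, the Poisson likelihood is conjugate: the posterior is Gamma(α + ΣXᵢ, β + n).
After batch 1: Gamma(α+S, β+n) = Gamma(2.2+33, 2.1+14) = Gamma(35.2, 16.1).
After batch 2: Gamma(α+S, β+n) = Gamma(35.2+11, 16.1+8) = Gamma(46.2, 24.1).
SD = √α/β = √46.2/24.1 = 0.2820.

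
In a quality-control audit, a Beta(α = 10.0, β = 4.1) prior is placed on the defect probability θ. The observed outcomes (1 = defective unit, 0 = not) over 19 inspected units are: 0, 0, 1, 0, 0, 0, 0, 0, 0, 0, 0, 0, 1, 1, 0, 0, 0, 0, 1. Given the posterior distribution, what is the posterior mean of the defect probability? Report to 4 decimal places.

The Beta prior is conjugate to a Binomial/Bernoulli likelihood; the update adds successes to α and failures to β.
Posterior: Beta(α+k, β+n−k) = Beta(10.0+4, 4.1+15) = Beta(14.0, 19.1).
Posterior mean = α/(α+β) = 14.0/33.1 = 0.4230.

0.4230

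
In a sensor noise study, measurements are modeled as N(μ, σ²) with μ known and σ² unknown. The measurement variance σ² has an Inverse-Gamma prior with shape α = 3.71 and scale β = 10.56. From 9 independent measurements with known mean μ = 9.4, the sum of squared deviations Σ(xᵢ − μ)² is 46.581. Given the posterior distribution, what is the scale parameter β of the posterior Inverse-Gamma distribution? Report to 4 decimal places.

With known mean μ and an Inverse-Gamma(α, β) prior on σ², the Normal likelihood is conjugate: posterior is Inv-Gamma(α + n/2, β + Σ(xᵢ−μ)²/2).
Posterior: Inv-Gamma(3.71 + 9/2, 10.56 + 46.581/2) = Inv-Gamma(8.21, 33.8505).
Posterior β = 33.8505.

33.8505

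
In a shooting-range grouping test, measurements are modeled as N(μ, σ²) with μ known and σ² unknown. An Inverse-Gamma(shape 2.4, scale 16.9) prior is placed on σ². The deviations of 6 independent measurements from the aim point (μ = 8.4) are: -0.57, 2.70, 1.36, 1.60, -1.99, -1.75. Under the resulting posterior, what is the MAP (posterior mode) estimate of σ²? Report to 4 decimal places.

4.1287

With known mean μ and an Inverse-Gamma(α, β) prior on σ², the Normal likelihood is conjugate: posterior is Inv-Gamma(α + n/2, β + Σ(xᵢ−μ)²/2).
Σ(xᵢ−μ)² = (-0.57)² + (2.70)² + (1.36)² + (1.60)² + (-1.99)² + (-1.75)² = 19.0471.
Posterior: Inv-Gamma(2.4 + 6/2, 16.9 + 19.0471/2) = Inv-Gamma(5.40, 26.42355).
Mode = β/(α+1) = 26.42355/6.40 = 4.1287.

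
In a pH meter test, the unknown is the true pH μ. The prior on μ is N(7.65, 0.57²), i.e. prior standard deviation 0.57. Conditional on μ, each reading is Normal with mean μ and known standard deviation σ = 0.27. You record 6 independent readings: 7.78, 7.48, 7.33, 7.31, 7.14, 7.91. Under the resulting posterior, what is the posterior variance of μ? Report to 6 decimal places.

0.011712

For Normal data with known variance σ², a Normal(μ₀, σ₀²) prior on μ is conjugate. Posterior precision = 1/σ₀² + n/σ²; posterior mean is the precision-weighted average of μ₀ and x̄.
σ₀² = 0.57² = 0.3249, σ² = 0.27² = 0.0729; σ² + n·σ₀² = 0.0729 + 6·0.3249 = 2.0223.
Posterior precision = 1/σ₀² + n/σ² = 1/0.3249 + 6/0.0729 = (σ² + n·σ₀²)/(σ₀²σ²) = 2.0223/(0.3249·0.0729); posterior variance σₙ² = σ₀²σ²/(σ² + n·σ₀²) = 0.3249·0.0729/2.0223 = 0.011712.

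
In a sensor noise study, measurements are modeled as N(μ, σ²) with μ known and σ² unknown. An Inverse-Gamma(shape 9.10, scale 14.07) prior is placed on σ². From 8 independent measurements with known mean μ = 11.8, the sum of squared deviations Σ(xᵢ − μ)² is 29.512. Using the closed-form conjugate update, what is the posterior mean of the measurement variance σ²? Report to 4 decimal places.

2.3823

With known mean μ and an Inverse-Gamma(α, β) prior on σ², the Normal likelihood is conjugate: posterior is Inv-Gamma(α + n/2, β + Σ(xᵢ−μ)²/2).
Posterior: Inv-Gamma(9.10 + 8/2, 14.07 + 29.512/2) = Inv-Gamma(13.10, 28.8260).
E[σ²|data] = β/(α−1) = 28.8260/12.10 = 2.3823.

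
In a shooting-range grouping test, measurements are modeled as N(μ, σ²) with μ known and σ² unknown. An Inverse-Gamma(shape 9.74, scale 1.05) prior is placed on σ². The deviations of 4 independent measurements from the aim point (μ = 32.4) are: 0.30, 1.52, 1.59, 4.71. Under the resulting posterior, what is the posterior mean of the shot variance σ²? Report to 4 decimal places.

1.3600

With known mean μ and an Inverse-Gamma(α, β) prior on σ², the Normal likelihood is conjugate: posterior is Inv-Gamma(α + n/2, β + Σ(xᵢ−μ)²/2).
Σ(xᵢ−μ)² = (0.30)² + (1.52)² + (1.59)² + (4.71)² = 27.1126.
Posterior: Inv-Gamma(9.74 + 4/2, 1.05 + 27.1126/2) = Inv-Gamma(11.74, 14.60630).
E[σ²|data] = β/(α−1) = 14.60630/10.74 = 1.3600.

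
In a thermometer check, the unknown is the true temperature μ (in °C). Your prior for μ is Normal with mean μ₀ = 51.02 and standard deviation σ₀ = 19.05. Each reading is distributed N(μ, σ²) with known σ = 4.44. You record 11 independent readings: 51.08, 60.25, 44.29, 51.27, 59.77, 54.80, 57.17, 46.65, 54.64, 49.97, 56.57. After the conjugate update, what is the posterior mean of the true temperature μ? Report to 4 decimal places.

53.3033

For Normal data with known variance σ², a Normal(μ₀, σ₀²) prior on μ is conjugate. Posterior precision = 1/σ₀² + n/σ²; posterior mean is the precision-weighted average of μ₀ and x̄.
Σxᵢ = 51.08 + 60.25 + 44.29 + 51.27 + 59.77 + 54.80 + 57.17 + 46.65 + 54.64 + 49.97 + 56.57 = 586.46, so n·x̄ = 586.46.
σ₀² = 19.05² = 362.9025, σ² = 4.44² = 19.7136; σ² + n·σ₀² = 19.7136 + 11·362.9025 = 4011.6411.
Posterior mean = (μ₀/σ₀² + n·x̄/σ²)/(1/σ₀² + n/σ²) = (σ²·μ₀ + σ₀²·n·x̄)/(σ² + n·σ₀²) = (19.7136·51.02 + 362.9025·586.46)/4011.6411 = 213833.588022/4011.6411 = 53.3033.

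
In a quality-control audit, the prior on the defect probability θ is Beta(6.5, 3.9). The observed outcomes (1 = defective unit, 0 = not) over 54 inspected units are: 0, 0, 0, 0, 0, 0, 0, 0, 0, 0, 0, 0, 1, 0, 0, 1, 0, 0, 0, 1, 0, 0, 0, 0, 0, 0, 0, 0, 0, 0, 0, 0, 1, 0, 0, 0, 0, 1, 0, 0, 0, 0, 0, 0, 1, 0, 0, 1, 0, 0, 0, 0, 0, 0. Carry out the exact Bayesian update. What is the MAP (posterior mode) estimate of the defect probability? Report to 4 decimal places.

The Beta prior is conjugate to a Binomial/Bernoulli likelihood; the update adds successes to α and failures to β.
Posterior: Beta(α+k, β+n−k) = Beta(6.5+7, 3.9+47) = Beta(13.5, 50.9).
Mode of Beta(a,b) for a,b>1 is (a−1)/(a+b−2) = 12.5/62.4 = 0.2003.

0.2003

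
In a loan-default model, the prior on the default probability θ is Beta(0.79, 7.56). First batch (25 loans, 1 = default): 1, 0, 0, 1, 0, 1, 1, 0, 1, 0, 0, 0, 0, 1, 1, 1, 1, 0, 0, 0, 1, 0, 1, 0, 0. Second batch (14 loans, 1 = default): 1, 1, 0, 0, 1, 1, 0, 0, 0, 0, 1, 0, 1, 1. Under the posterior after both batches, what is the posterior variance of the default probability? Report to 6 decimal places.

The Beta prior is conjugate to a Binomial/Bernoulli likelihood; the update adds successes to α and failures to β.
After batch 1: Beta(0.79+11, 7.56+14) = Beta(11.79, 21.56).
After batch 2: Beta(11.79+7, 21.56+7) = Beta(18.79, 28.56).
Var = αβ/((α+β)²(α+β+1)) = 18.79·28.56/(47.35²·48.35) = 0.004950.

0.004950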